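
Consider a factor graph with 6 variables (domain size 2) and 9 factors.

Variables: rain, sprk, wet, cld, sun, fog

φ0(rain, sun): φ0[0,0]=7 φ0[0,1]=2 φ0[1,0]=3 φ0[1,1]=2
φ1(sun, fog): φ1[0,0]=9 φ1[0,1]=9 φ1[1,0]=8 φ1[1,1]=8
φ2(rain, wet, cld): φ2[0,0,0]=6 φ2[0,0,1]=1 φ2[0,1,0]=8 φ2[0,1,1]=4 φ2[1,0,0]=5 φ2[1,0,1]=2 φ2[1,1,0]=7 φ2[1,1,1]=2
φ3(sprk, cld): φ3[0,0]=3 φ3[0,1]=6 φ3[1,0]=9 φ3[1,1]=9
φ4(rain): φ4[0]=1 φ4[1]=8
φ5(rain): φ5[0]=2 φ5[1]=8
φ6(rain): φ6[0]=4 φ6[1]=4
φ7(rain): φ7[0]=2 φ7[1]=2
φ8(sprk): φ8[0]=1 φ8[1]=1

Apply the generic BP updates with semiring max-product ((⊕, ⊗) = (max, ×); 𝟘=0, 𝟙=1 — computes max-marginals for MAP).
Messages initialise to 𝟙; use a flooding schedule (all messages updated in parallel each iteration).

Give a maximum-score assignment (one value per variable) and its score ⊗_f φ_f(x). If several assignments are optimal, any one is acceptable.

assignment: (rain=1, sprk=1, wet=1, cld=0, sun=0, fog=0); score = 870912

init: all messages = 𝟙 over 2 values
r1 m[φ0→rain] = [7, 3]
r1 m[φ0→sun] = [7, 2]
r1 m[φ1→sun] = [9, 8]
r1 m[φ1→fog] = [9, 9]
r1 m[φ2→rain] = [8, 7]
r1 m[φ2→wet] = [6, 8]
r1 m[φ2→cld] = [8, 4]
r1 m[φ3→sprk] = [6, 9]
r1 m[φ3→cld] = [9, 9]
r1 m[φ4→rain] = [1, 8]
r1 m[φ5→rain] = [2, 8]
r1 m[φ6→rain] = [4, 4]
r1 m[φ7→rain] = [2, 2]
r1 m[φ8→sprk] = [1, 1]
r1 m[rain→φ0] = [1, 1]
r1 m[rain→φ2] = [1, 1]
r1 m[rain→φ4] = [1, 1]
r1 m[rain→φ5] = [1, 1]
r1 m[rain→φ6] = [1, 1]
r1 m[rain→φ7] = [1, 1]
r1 m[sprk→φ3] = [1, 1]
r1 m[sprk→φ8] = [1, 1]
r1 m[wet→φ2] = [1, 1]
r1 m[cld→φ2] = [1, 1]
r1 m[cld→φ3] = [1, 1]
r1 m[sun→φ0] = [1, 1]
r1 m[sun→φ1] = [1, 1]
r1 m[fog→φ1] = [1, 1]
r2 m[φ0→rain] = [7, 3]
r2 m[φ0→sun] = [7, 2]
r2 m[φ1→sun] = [9, 8]
r2 m[φ1→fog] = [9, 9]
r2 m[φ2→rain] = [8, 7]
r2 m[φ2→wet] = [6, 8]
r2 m[φ2→cld] = [8, 4]
r2 m[φ3→sprk] = [6, 9]
r2 m[φ3→cld] = [9, 9]
r2 m[φ4→rain] = [1, 8]
r2 m[φ5→rain] = [2, 8]
r2 m[φ6→rain] = [4, 4]
r2 m[φ7→rain] = [2, 2]
r2 m[φ8→sprk] = [1, 1]
r2 m[rain→φ0] = [128, 3584]
r2 m[rain→φ2] = [112, 1536]
r2 m[rain→φ4] = [896, 1344]
r2 m[rain→φ5] = [448, 1344]
r2 m[rain→φ6] = [224, 2688]
r2 m[rain→φ7] = [448, 5376]
r2 m[sprk→φ3] = [1, 1]
r2 m[sprk→φ8] = [6, 9]
r2 m[wet→φ2] = [1, 1]
r2 m[cld→φ2] = [9, 9]
r2 m[cld→φ3] = [8, 4]
r2 m[sun→φ0] = [9, 8]
r2 m[sun→φ1] = [7, 2]
r2 m[fog→φ1] = [1, 1]
r3 m[φ0→rain] = [63, 27]
r3 m[φ0→sun] = [10752, 7168]
r3 m[φ1→sun] = [9, 8]
r3 m[φ1→fog] = [63, 63]
r3 m[φ2→rain] = [72, 63]
r3 m[φ2→wet] = [69120, 96768]
r3 m[φ2→cld] = [10752, 3072]
r3 m[φ3→sprk] = [24, 72]
r3 m[φ3→cld] = [9, 9]
r3 m[φ4→rain] = [1, 8]
r3 m[φ5→rain] = [2, 8]
r3 m[φ6→rain] = [4, 4]
r3 m[φ7→rain] = [2, 2]
r3 m[φ8→sprk] = [1, 1]
r3 m[rain→φ0] = [128, 3584]
r3 m[rain→φ2] = [112, 1536]
r3 m[rain→φ4] = [896, 1344]
r3 m[rain→φ5] = [448, 1344]
r3 m[rain→φ6] = [224, 2688]
r3 m[rain→φ7] = [448, 5376]
r3 m[sprk→φ3] = [1, 1]
r3 m[sprk→φ8] = [6, 9]
r3 m[wet→φ2] = [1, 1]
r3 m[cld→φ2] = [9, 9]
r3 m[cld→φ3] = [8, 4]
r3 m[sun→φ0] = [9, 8]
r3 m[sun→φ1] = [7, 2]
r3 m[fog→φ1] = [1, 1]
r4 m[φ0→rain] = [63, 27]
r4 m[φ0→sun] = [10752, 7168]
r4 m[φ1→sun] = [9, 8]
r4 m[φ1→fog] = [63, 63]
r4 m[φ2→rain] = [72, 63]
r4 m[φ2→wet] = [69120, 96768]
r4 m[φ2→cld] = [10752, 3072]
r4 m[φ3→sprk] = [24, 72]
r4 m[φ3→cld] = [9, 9]
r4 m[φ4→rain] = [1, 8]
r4 m[φ5→rain] = [2, 8]
r4 m[φ6→rain] = [4, 4]
r4 m[φ7→rain] = [2, 2]
r4 m[φ8→sprk] = [1, 1]
r4 m[rain→φ0] = [1152, 32256]
r4 m[rain→φ2] = [1008, 13824]
r4 m[rain→φ4] = [72576, 108864]
r4 m[rain→φ5] = [36288, 108864]
r4 m[rain→φ6] = [18144, 217728]
r4 m[rain→φ7] = [36288, 435456]
r4 m[sprk→φ3] = [1, 1]
r4 m[sprk→φ8] = [24, 72]
r4 m[wet→φ2] = [1, 1]
r4 m[cld→φ2] = [9, 9]
r4 m[cld→φ3] = [10752, 3072]
r4 m[sun→φ0] = [9, 8]
r4 m[sun→φ1] = [10752, 7168]
r4 m[fog→φ1] = [1, 1]
r5 m[φ0→rain] = [63, 27]
r5 m[φ0→sun] = [96768, 64512]
r5 m[φ1→sun] = [9, 8]
r5 m[φ1→fog] = [96768, 96768]
r5 m[φ2→rain] = [72, 63]
r5 m[φ2→wet] = [622080, 870912]
r5 m[φ2→cld] = [96768, 27648]
r5 m[φ3→sprk] = [32256, 96768]
r5 m[φ3→cld] = [9, 9]
r5 m[φ4→rain] = [1, 8]
r5 m[φ5→rain] = [2, 8]
r5 m[φ6→rain] = [4, 4]
r5 m[φ7→rain] = [2, 2]
r5 m[φ8→sprk] = [1, 1]
r5 m[rain→φ0] = [1152, 32256]
r5 m[rain→φ2] = [1008, 13824]
r5 m[rain→φ4] = [72576, 108864]
r5 m[rain→φ5] = [36288, 108864]
r5 m[rain→φ6] = [18144, 217728]
r5 m[rain→φ7] = [36288, 435456]
r5 m[sprk→φ3] = [1, 1]
r5 m[sprk→φ8] = [24, 72]
r5 m[wet→φ2] = [1, 1]
r5 m[cld→φ2] = [9, 9]
r5 m[cld→φ3] = [10752, 3072]
r5 m[sun→φ0] = [9, 8]
r5 m[sun→φ1] = [10752, 7168]
r5 m[fog→φ1] = [1, 1]
r6 m[φ0→rain] = [63, 27]
r6 m[φ0→sun] = [96768, 64512]
r6 m[φ1→sun] = [9, 8]
r6 m[φ1→fog] = [96768, 96768]
r6 m[φ2→rain] = [72, 63]
r6 m[φ2→wet] = [622080, 870912]
r6 m[φ2→cld] = [96768, 27648]
r6 m[φ3→sprk] = [32256, 96768]
r6 m[φ3→cld] = [9, 9]
r6 m[φ4→rain] = [1, 8]
r6 m[φ5→rain] = [2, 8]
r6 m[φ6→rain] = [4, 4]
r6 m[φ7→rain] = [2, 2]
r6 m[φ8→sprk] = [1, 1]
r6 m[rain→φ0] = [1152, 32256]
r6 m[rain→φ2] = [1008, 13824]
r6 m[rain→φ4] = [72576, 108864]
r6 m[rain→φ5] = [36288, 108864]
r6 m[rain→φ6] = [18144, 217728]
r6 m[rain→φ7] = [36288, 435456]
r6 m[sprk→φ3] = [1, 1]
r6 m[sprk→φ8] = [32256, 96768]
r6 m[wet→φ2] = [1, 1]
r6 m[cld→φ2] = [9, 9]
r6 m[cld→φ3] = [96768, 27648]
r6 m[sun→φ0] = [9, 8]
r6 m[sun→φ1] = [96768, 64512]
r6 m[fog→φ1] = [1, 1]
r7 m[φ0→rain] = [63, 27]
r7 m[φ0→sun] = [96768, 64512]
r7 m[φ1→sun] = [9, 8]
r7 m[φ1→fog] = [870912, 870912]
r7 m[φ2→rain] = [72, 63]
r7 m[φ2→wet] = [622080, 870912]
r7 m[φ2→cld] = [96768, 27648]
r7 m[φ3→sprk] = [290304, 870912]
r7 m[φ3→cld] = [9, 9]
r7 m[φ4→rain] = [1, 8]
r7 m[φ5→rain] = [2, 8]
r7 m[φ6→rain] = [4, 4]
r7 m[φ7→rain] = [2, 2]
r7 m[φ8→sprk] = [1, 1]
r7 m[rain→φ0] = [1152, 32256]
r7 m[rain→φ2] = [1008, 13824]
r7 m[rain→φ4] = [72576, 108864]
r7 m[rain→φ5] = [36288, 108864]
r7 m[rain→φ6] = [18144, 217728]
r7 m[rain→φ7] = [36288, 435456]
r7 m[sprk→φ3] = [1, 1]
r7 m[sprk→φ8] = [32256, 96768]
r7 m[wet→φ2] = [1, 1]
r7 m[cld→φ2] = [9, 9]
r7 m[cld→φ3] = [96768, 27648]
r7 m[sun→φ0] = [9, 8]
r7 m[sun→φ1] = [96768, 64512]
r7 m[fog→φ1] = [1, 1]
r8 m[φ0→rain] = [63, 27]
r8 m[φ0→sun] = [96768, 64512]
r8 m[φ1→sun] = [9, 8]
r8 m[φ1→fog] = [870912, 870912]
r8 m[φ2→rain] = [72, 63]
r8 m[φ2→wet] = [622080, 870912]
r8 m[φ2→cld] = [96768, 27648]
r8 m[φ3→sprk] = [290304, 870912]
r8 m[φ3→cld] = [9, 9]
r8 m[φ4→rain] = [1, 8]
r8 m[φ5→rain] = [2, 8]
r8 m[φ6→rain] = [4, 4]
r8 m[φ7→rain] = [2, 2]
r8 m[φ8→sprk] = [1, 1]
r8 m[rain→φ0] = [1152, 32256]
r8 m[rain→φ2] = [1008, 13824]
r8 m[rain→φ4] = [72576, 108864]
r8 m[rain→φ5] = [36288, 108864]
r8 m[rain→φ6] = [18144, 217728]
r8 m[rain→φ7] = [36288, 435456]
r8 m[sprk→φ3] = [1, 1]
r8 m[sprk→φ8] = [290304, 870912]
r8 m[wet→φ2] = [1, 1]
r8 m[cld→φ2] = [9, 9]
r8 m[cld→φ3] = [96768, 27648]
r8 m[sun→φ0] = [9, 8]
r8 m[sun→φ1] = [96768, 64512]
r8 m[fog→φ1] = [1, 1]
r9 m[φ0→rain] = [63, 27]
r9 m[φ0→sun] = [96768, 64512]
r9 m[φ1→sun] = [9, 8]
r9 m[φ1→fog] = [870912, 870912]
r9 m[φ2→rain] = [72, 63]
r9 m[φ2→wet] = [622080, 870912]
r9 m[φ2→cld] = [96768, 27648]
r9 m[φ3→sprk] = [290304, 870912]
r9 m[φ3→cld] = [9, 9]
r9 m[φ4→rain] = [1, 8]
r9 m[φ5→rain] = [2, 8]
r9 m[φ6→rain] = [4, 4]
r9 m[φ7→rain] = [2, 2]
r9 m[φ8→sprk] = [1, 1]
r9 m[rain→φ0] = [1152, 32256]
r9 m[rain→φ2] = [1008, 13824]
r9 m[rain→φ4] = [72576, 108864]
r9 m[rain→φ5] = [36288, 108864]
r9 m[rain→φ6] = [18144, 217728]
r9 m[rain→φ7] = [36288, 435456]
r9 m[sprk→φ3] = [1, 1]
r9 m[sprk→φ8] = [290304, 870912]
r9 m[wet→φ2] = [1, 1]
r9 m[cld→φ2] = [9, 9]
r9 m[cld→φ3] = [96768, 27648]
r9 m[sun→φ0] = [9, 8]
r9 m[sun→φ1] = [96768, 64512]
r9 m[fog→φ1] = [1, 1]
fixed point reached at round 9
traceback from rain: (rain=1, sprk=1, wet=1, cld=0, sun=0, fog=0), score=870912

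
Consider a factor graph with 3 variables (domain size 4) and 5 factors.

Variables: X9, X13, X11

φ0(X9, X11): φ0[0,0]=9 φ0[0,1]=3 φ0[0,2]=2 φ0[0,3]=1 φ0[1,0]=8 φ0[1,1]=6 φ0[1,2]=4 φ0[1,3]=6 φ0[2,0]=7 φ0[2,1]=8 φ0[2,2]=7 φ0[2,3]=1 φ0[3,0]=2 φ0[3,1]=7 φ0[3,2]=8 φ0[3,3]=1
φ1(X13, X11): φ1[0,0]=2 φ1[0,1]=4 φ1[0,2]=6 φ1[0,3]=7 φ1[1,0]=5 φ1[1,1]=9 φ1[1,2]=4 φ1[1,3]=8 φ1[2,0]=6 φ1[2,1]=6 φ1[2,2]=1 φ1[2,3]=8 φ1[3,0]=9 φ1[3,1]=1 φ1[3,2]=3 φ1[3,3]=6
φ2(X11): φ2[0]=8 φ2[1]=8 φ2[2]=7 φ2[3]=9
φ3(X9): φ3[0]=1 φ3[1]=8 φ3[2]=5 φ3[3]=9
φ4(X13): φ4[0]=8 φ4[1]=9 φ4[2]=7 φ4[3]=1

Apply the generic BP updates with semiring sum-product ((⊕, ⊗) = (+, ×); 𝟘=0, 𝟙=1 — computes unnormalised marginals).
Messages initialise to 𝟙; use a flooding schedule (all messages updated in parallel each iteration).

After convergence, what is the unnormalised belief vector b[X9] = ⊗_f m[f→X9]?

init: all messages = 𝟙 over 4 values
r1 m[φ0→X9] = [15, 24, 23, 18]
r1 m[φ0→X11] = [26, 24, 21, 9]
r1 m[φ1→X13] = [19, 26, 21, 19]
r1 m[φ1→X11] = [22, 20, 14, 29]
r1 m[φ2→X11] = [8, 8, 7, 9]
r1 m[φ3→X9] = [1, 8, 5, 9]
r1 m[φ4→X13] = [8, 9, 7, 1]
r1 m[X9→φ0] = [1, 1, 1, 1]
r1 m[X9→φ3] = [1, 1, 1, 1]
r1 m[X13→φ1] = [1, 1, 1, 1]
r1 m[X13→φ4] = [1, 1, 1, 1]
r1 m[X11→φ0] = [1, 1, 1, 1]
r1 m[X11→φ1] = [1, 1, 1, 1]
r1 m[X11→φ2] = [1, 1, 1, 1]
r2 m[φ0→X9] = [15, 24, 23, 18]
r2 m[φ0→X11] = [26, 24, 21, 9]
r2 m[φ1→X13] = [19, 26, 21, 19]
r2 m[φ1→X11] = [22, 20, 14, 29]
r2 m[φ2→X11] = [8, 8, 7, 9]
r2 m[φ3→X9] = [1, 8, 5, 9]
r2 m[φ4→X13] = [8, 9, 7, 1]
r2 m[X9→φ0] = [1, 8, 5, 9]
r2 m[X9→φ3] = [15, 24, 23, 18]
r2 m[X13→φ1] = [8, 9, 7, 1]
r2 m[X13→φ4] = [19, 26, 21, 19]
r2 m[X11→φ0] = [176, 160, 98, 261]
r2 m[X11→φ1] = [208, 192, 147, 81]
r2 m[X11→φ2] = [572, 480, 294, 261]
r3 m[φ0→X9] = [2521, 4326, 3459, 2517]
r3 m[φ0→X11] = [126, 154, 141, 63]
r3 m[φ1→X13] = [2633, 4004, 3195, 2991]
r3 m[φ1→X11] = [112, 156, 94, 190]
r3 m[φ2→X11] = [8, 8, 7, 9]
r3 m[φ3→X9] = [1, 8, 5, 9]
r3 m[φ4→X13] = [8, 9, 7, 1]
r3 m[X9→φ0] = [1, 8, 5, 9]
r3 m[X9→φ3] = [15, 24, 23, 18]
r3 m[X13→φ1] = [8, 9, 7, 1]
r3 m[X13→φ4] = [19, 26, 21, 19]
r3 m[X11→φ0] = [176, 160, 98, 261]
r3 m[X11→φ1] = [208, 192, 147, 81]
r3 m[X11→φ2] = [572, 480, 294, 261]
r4 m[φ0→X9] = [2521, 4326, 3459, 2517]
r4 m[φ0→X11] = [126, 154, 141, 63]
r4 m[φ1→X13] = [2633, 4004, 3195, 2991]
r4 m[φ1→X11] = [112, 156, 94, 190]
r4 m[φ2→X11] = [8, 8, 7, 9]
r4 m[φ3→X9] = [1, 8, 5, 9]
r4 m[φ4→X13] = [8, 9, 7, 1]
r4 m[X9→φ0] = [1, 8, 5, 9]
r4 m[X9→φ3] = [2521, 4326, 3459, 2517]
r4 m[X13→φ1] = [8, 9, 7, 1]
r4 m[X13→φ4] = [2633, 4004, 3195, 2991]
r4 m[X11→φ0] = [896, 1248, 658, 1710]
r4 m[X11→φ1] = [1008, 1232, 987, 567]
r4 m[X11→φ2] = [14112, 24024, 13254, 11970]
r5 m[φ0→X9] = [14834, 27548, 22572, 17502]
r5 m[φ0→X11] = [126, 154, 141, 63]
r5 m[φ1→X13] = [16835, 24612, 18963, 16667]
r5 m[φ1→X11] = [112, 156, 94, 190]
r5 m[φ2→X11] = [8, 8, 7, 9]
r5 m[φ3→X9] = [1, 8, 5, 9]
r5 m[φ4→X13] = [8, 9, 7, 1]
r5 m[X9→φ0] = [1, 8, 5, 9]
r5 m[X9→φ3] = [2521, 4326, 3459, 2517]
r5 m[X13→φ1] = [8, 9, 7, 1]
r5 m[X13→φ4] = [2633, 4004, 3195, 2991]
r5 m[X11→φ0] = [896, 1248, 658, 1710]
r5 m[X11→φ1] = [1008, 1232, 987, 567]
r5 m[X11→φ2] = [14112, 24024, 13254, 11970]
r6 m[φ0→X9] = [14834, 27548, 22572, 17502]
r6 m[φ0→X11] = [126, 154, 141, 63]
r6 m[φ1→X13] = [16835, 24612, 18963, 16667]
r6 m[φ1→X11] = [112, 156, 94, 190]
r6 m[φ2→X11] = [8, 8, 7, 9]
r6 m[φ3→X9] = [1, 8, 5, 9]
r6 m[φ4→X13] = [8, 9, 7, 1]
r6 m[X9→φ0] = [1, 8, 5, 9]
r6 m[X9→φ3] = [14834, 27548, 22572, 17502]
r6 m[X13→φ1] = [8, 9, 7, 1]
r6 m[X13→φ4] = [16835, 24612, 18963, 16667]
r6 m[X11→φ0] = [896, 1248, 658, 1710]
r6 m[X11→φ1] = [1008, 1232, 987, 567]
r6 m[X11→φ2] = [14112, 24024, 13254, 11970]
r7 m[φ0→X9] = [14834, 27548, 22572, 17502]
r7 m[φ0→X11] = [126, 154, 141, 63]
r7 m[φ1→X13] = [16835, 24612, 18963, 16667]
r7 m[φ1→X11] = [112, 156, 94, 190]
r7 m[φ2→X11] = [8, 8, 7, 9]
r7 m[φ3→X9] = [1, 8, 5, 9]
r7 m[φ4→X13] = [8, 9, 7, 1]
r7 m[X9→φ0] = [1, 8, 5, 9]
r7 m[X9→φ3] = [14834, 27548, 22572, 17502]
r7 m[X13→φ1] = [8, 9, 7, 1]
r7 m[X13→φ4] = [16835, 24612, 18963, 16667]
r7 m[X11→φ0] = [896, 1248, 658, 1710]
r7 m[X11→φ1] = [1008, 1232, 987, 567]
r7 m[X11→φ2] = [14112, 24024, 13254, 11970]
fixed point reached at round 7
b[X9] = ⊗ incoming = [14834, 220384, 112860, 157518]

b[X9] = [14834, 220384, 112860, 157518]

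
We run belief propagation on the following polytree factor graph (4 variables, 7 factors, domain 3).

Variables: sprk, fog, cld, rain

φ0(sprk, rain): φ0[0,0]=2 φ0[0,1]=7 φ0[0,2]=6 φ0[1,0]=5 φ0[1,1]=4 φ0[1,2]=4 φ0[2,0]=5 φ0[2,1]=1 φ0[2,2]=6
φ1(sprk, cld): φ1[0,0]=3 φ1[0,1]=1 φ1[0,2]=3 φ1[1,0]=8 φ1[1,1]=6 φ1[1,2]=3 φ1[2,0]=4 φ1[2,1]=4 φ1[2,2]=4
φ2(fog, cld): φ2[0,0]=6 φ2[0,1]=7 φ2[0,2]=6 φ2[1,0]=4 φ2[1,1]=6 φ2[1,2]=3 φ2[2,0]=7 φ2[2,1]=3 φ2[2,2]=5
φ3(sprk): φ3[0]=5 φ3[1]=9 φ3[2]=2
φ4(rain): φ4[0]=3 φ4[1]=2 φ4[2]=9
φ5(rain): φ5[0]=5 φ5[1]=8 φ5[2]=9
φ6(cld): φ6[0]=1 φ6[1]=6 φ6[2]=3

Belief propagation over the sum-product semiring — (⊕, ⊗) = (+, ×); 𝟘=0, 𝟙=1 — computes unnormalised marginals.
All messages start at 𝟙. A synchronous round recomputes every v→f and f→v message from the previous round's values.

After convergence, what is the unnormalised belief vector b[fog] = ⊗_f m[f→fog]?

init: all messages = 𝟙 over 3 values
r1 m[φ0→sprk] = [15, 13, 12]
r1 m[φ0→rain] = [12, 12, 16]
r1 m[φ1→sprk] = [7, 17, 12]
r1 m[φ1→cld] = [15, 11, 10]
r1 m[φ2→fog] = [19, 13, 15]
r1 m[φ2→cld] = [17, 16, 14]
r1 m[φ3→sprk] = [5, 9, 2]
r1 m[φ4→rain] = [3, 2, 9]
r1 m[φ5→rain] = [5, 8, 9]
r1 m[φ6→cld] = [1, 6, 3]
r1 m[sprk→φ0] = [1, 1, 1]
r1 m[sprk→φ1] = [1, 1, 1]
r1 m[sprk→φ3] = [1, 1, 1]
r1 m[fog→φ2] = [1, 1, 1]
r1 m[cld→φ1] = [1, 1, 1]
r1 m[cld→φ2] = [1, 1, 1]
r1 m[cld→φ6] = [1, 1, 1]
r1 m[rain→φ0] = [1, 1, 1]
r1 m[rain→φ4] = [1, 1, 1]
r1 m[rain→φ5] = [1, 1, 1]
r2 m[φ0→sprk] = [15, 13, 12]
r2 m[φ0→rain] = [12, 12, 16]
r2 m[φ1→sprk] = [7, 17, 12]
r2 m[φ1→cld] = [15, 11, 10]
r2 m[φ2→fog] = [19, 13, 15]
r2 m[φ2→cld] = [17, 16, 14]
r2 m[φ3→sprk] = [5, 9, 2]
r2 m[φ4→rain] = [3, 2, 9]
r2 m[φ5→rain] = [5, 8, 9]
r2 m[φ6→cld] = [1, 6, 3]
r2 m[sprk→φ0] = [35, 153, 24]
r2 m[sprk→φ1] = [75, 117, 24]
r2 m[sprk→φ3] = [105, 221, 144]
r2 m[fog→φ2] = [1, 1, 1]
r2 m[cld→φ1] = [17, 96, 42]
r2 m[cld→φ2] = [15, 66, 30]
r2 m[cld→φ6] = [255, 176, 140]
r2 m[rain→φ0] = [15, 16, 81]
r2 m[rain→φ4] = [60, 96, 144]
r2 m[rain→φ5] = [36, 24, 144]
r3 m[φ0→sprk] = [628, 463, 577]
r3 m[φ0→rain] = [955, 881, 966]
r3 m[φ1→sprk] = [273, 838, 620]
r3 m[φ1→cld] = [1257, 873, 672]
r3 m[φ2→fog] = [732, 546, 453]
r3 m[φ2→cld] = [17, 16, 14]
r3 m[φ3→sprk] = [5, 9, 2]
r3 m[φ4→rain] = [3, 2, 9]
r3 m[φ5→rain] = [5, 8, 9]
r3 m[φ6→cld] = [1, 6, 3]
r3 m[sprk→φ0] = [35, 153, 24]
r3 m[sprk→φ1] = [75, 117, 24]
r3 m[sprk→φ3] = [105, 221, 144]
r3 m[fog→φ2] = [1, 1, 1]
r3 m[cld→φ1] = [17, 96, 42]
r3 m[cld→φ2] = [15, 66, 30]
r3 m[cld→φ6] = [255, 176, 140]
r3 m[rain→φ0] = [15, 16, 81]
r3 m[rain→φ4] = [60, 96, 144]
r3 m[rain→φ5] = [36, 24, 144]
r4 m[φ0→sprk] = [628, 463, 577]
r4 m[φ0→rain] = [955, 881, 966]
r4 m[φ1→sprk] = [273, 838, 620]
r4 m[φ1→cld] = [1257, 873, 672]
r4 m[φ2→fog] = [732, 546, 453]
r4 m[φ2→cld] = [17, 16, 14]
r4 m[φ3→sprk] = [5, 9, 2]
r4 m[φ4→rain] = [3, 2, 9]
r4 m[φ5→rain] = [5, 8, 9]
r4 m[φ6→cld] = [1, 6, 3]
r4 m[sprk→φ0] = [1365, 7542, 1240]
r4 m[sprk→φ1] = [3140, 4167, 1154]
r4 m[sprk→φ3] = [171444, 387994, 357740]
r4 m[fog→φ2] = [1, 1, 1]
r4 m[cld→φ1] = [17, 96, 42]
r4 m[cld→φ2] = [1257, 5238, 2016]
r4 m[cld→φ6] = [21369, 13968, 9408]
r4 m[rain→φ0] = [15, 16, 81]
r4 m[rain→φ4] = [4775, 7048, 8694]
r4 m[rain→φ5] = [2865, 1762, 8694]
r5 m[φ0→sprk] = [628, 463, 577]
r5 m[φ0→rain] = [46640, 40963, 45798]
r5 m[φ1→sprk] = [273, 838, 620]
r5 m[φ1→cld] = [47372, 32758, 26537]
r5 m[φ2→fog] = [56304, 42504, 34593]
r5 m[φ2→cld] = [17, 16, 14]
r5 m[φ3→sprk] = [5, 9, 2]
r5 m[φ4→rain] = [3, 2, 9]
r5 m[φ5→rain] = [5, 8, 9]
r5 m[φ6→cld] = [1, 6, 3]
r5 m[sprk→φ0] = [1365, 7542, 1240]
r5 m[sprk→φ1] = [3140, 4167, 1154]
r5 m[sprk→φ3] = [171444, 387994, 357740]
r5 m[fog→φ2] = [1, 1, 1]
r5 m[cld→φ1] = [17, 96, 42]
r5 m[cld→φ2] = [1257, 5238, 2016]
r5 m[cld→φ6] = [21369, 13968, 9408]
r5 m[rain→φ0] = [15, 16, 81]
r5 m[rain→φ4] = [4775, 7048, 8694]
r5 m[rain→φ5] = [2865, 1762, 8694]
r6 m[φ0→sprk] = [628, 463, 577]
r6 m[φ0→rain] = [46640, 40963, 45798]
r6 m[φ1→sprk] = [273, 838, 620]
r6 m[φ1→cld] = [47372, 32758, 26537]
r6 m[φ2→fog] = [56304, 42504, 34593]
r6 m[φ2→cld] = [17, 16, 14]
r6 m[φ3→sprk] = [5, 9, 2]
r6 m[φ4→rain] = [3, 2, 9]
r6 m[φ5→rain] = [5, 8, 9]
r6 m[φ6→cld] = [1, 6, 3]
r6 m[sprk→φ0] = [1365, 7542, 1240]
r6 m[sprk→φ1] = [3140, 4167, 1154]
r6 m[sprk→φ3] = [171444, 387994, 357740]
r6 m[fog→φ2] = [1, 1, 1]
r6 m[cld→φ1] = [17, 96, 42]
r6 m[cld→φ2] = [47372, 196548, 79611]
r6 m[cld→φ6] = [805324, 524128, 371518]
r6 m[rain→φ0] = [15, 16, 81]
r6 m[rain→φ4] = [233200, 327704, 412182]
r6 m[rain→φ5] = [139920, 81926, 412182]
r7 m[φ0→sprk] = [628, 463, 577]
r7 m[φ0→rain] = [46640, 40963, 45798]
r7 m[φ1→sprk] = [273, 838, 620]
r7 m[φ1→cld] = [47372, 32758, 26537]
r7 m[φ2→fog] = [2137734, 1607609, 1319303]
r7 m[φ2→cld] = [17, 16, 14]
r7 m[φ3→sprk] = [5, 9, 2]
r7 m[φ4→rain] = [3, 2, 9]
r7 m[φ5→rain] = [5, 8, 9]
r7 m[φ6→cld] = [1, 6, 3]
r7 m[sprk→φ0] = [1365, 7542, 1240]
r7 m[sprk→φ1] = [3140, 4167, 1154]
r7 m[sprk→φ3] = [171444, 387994, 357740]
r7 m[fog→φ2] = [1, 1, 1]
r7 m[cld→φ1] = [17, 96, 42]
r7 m[cld→φ2] = [47372, 196548, 79611]
r7 m[cld→φ6] = [805324, 524128, 371518]
r7 m[rain→φ0] = [15, 16, 81]
r7 m[rain→φ4] = [233200, 327704, 412182]
r7 m[rain→φ5] = [139920, 81926, 412182]
r8 m[φ0→sprk] = [628, 463, 577]
r8 m[φ0→rain] = [46640, 40963, 45798]
r8 m[φ1→sprk] = [273, 838, 620]
r8 m[φ1→cld] = [47372, 32758, 26537]
r8 m[φ2→fog] = [2137734, 1607609, 1319303]
r8 m[φ2→cld] = [17, 16, 14]
r8 m[φ3→sprk] = [5, 9, 2]
r8 m[φ4→rain] = [3, 2, 9]
r8 m[φ5→rain] = [5, 8, 9]
r8 m[φ6→cld] = [1, 6, 3]
r8 m[sprk→φ0] = [1365, 7542, 1240]
r8 m[sprk→φ1] = [3140, 4167, 1154]
r8 m[sprk→φ3] = [171444, 387994, 357740]
r8 m[fog→φ2] = [1, 1, 1]
r8 m[cld→φ1] = [17, 96, 42]
r8 m[cld→φ2] = [47372, 196548, 79611]
r8 m[cld→φ6] = [805324, 524128, 371518]
r8 m[rain→φ0] = [15, 16, 81]
r8 m[rain→φ4] = [233200, 327704, 412182]
r8 m[rain→φ5] = [139920, 81926, 412182]
fixed point reached at round 8
b[fog] = ⊗ incoming = [2137734, 1607609, 1319303]

b[fog] = [2137734, 1607609, 1319303]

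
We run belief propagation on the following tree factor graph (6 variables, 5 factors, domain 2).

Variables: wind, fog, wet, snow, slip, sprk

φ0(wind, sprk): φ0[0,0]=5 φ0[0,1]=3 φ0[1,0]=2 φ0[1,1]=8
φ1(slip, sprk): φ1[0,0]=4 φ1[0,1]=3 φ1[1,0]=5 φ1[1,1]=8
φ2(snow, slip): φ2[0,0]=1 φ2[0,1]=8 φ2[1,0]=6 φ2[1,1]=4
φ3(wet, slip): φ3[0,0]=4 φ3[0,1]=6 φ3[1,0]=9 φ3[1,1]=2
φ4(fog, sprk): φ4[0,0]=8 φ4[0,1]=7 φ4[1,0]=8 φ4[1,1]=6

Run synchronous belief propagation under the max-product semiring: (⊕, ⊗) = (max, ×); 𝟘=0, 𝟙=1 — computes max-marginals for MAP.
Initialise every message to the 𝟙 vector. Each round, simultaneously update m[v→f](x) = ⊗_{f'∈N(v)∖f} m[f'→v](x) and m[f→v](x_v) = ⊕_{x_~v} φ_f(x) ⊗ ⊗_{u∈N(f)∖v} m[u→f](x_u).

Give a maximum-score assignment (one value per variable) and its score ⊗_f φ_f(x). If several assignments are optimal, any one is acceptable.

init: all messages = 𝟙 over 2 values
r1 m[φ0→wind] = [5, 8]
r1 m[φ0→sprk] = [5, 8]
r1 m[φ1→slip] = [4, 8]
r1 m[φ1→sprk] = [5, 8]
r1 m[φ2→snow] = [8, 6]
r1 m[φ2→slip] = [6, 8]
r1 m[φ3→wet] = [6, 9]
r1 m[φ3→slip] = [9, 6]
r1 m[φ4→fog] = [8, 8]
r1 m[φ4→sprk] = [8, 7]
r1 m[wind→φ0] = [1, 1]
r1 m[fog→φ4] = [1, 1]
r1 m[wet→φ3] = [1, 1]
r1 m[snow→φ2] = [1, 1]
r1 m[slip→φ1] = [1, 1]
r1 m[slip→φ2] = [1, 1]
r1 m[slip→φ3] = [1, 1]
r1 m[sprk→φ0] = [1, 1]
r1 m[sprk→φ1] = [1, 1]
r1 m[sprk→φ4] = [1, 1]
r2 m[φ0→wind] = [5, 8]
r2 m[φ0→sprk] = [5, 8]
r2 m[φ1→slip] = [4, 8]
r2 m[φ1→sprk] = [5, 8]
r2 m[φ2→snow] = [8, 6]
r2 m[φ2→slip] = [6, 8]
r2 m[φ3→wet] = [6, 9]
r2 m[φ3→slip] = [9, 6]
r2 m[φ4→fog] = [8, 8]
r2 m[φ4→sprk] = [8, 7]
r2 m[wind→φ0] = [1, 1]
r2 m[fog→φ4] = [1, 1]
r2 m[wet→φ3] = [1, 1]
r2 m[snow→φ2] = [1, 1]
r2 m[slip→φ1] = [54, 48]
r2 m[slip→φ2] = [36, 48]
r2 m[slip→φ3] = [24, 64]
r2 m[sprk→φ0] = [40, 56]
r2 m[sprk→φ1] = [40, 56]
r2 m[sprk→φ4] = [25, 64]
r3 m[φ0→wind] = [200, 448]
r3 m[φ0→sprk] = [5, 8]
r3 m[φ1→slip] = [168, 448]
r3 m[φ1→sprk] = [240, 384]
r3 m[φ2→snow] = [384, 216]
r3 m[φ2→slip] = [6, 8]
r3 m[φ3→wet] = [384, 216]
r3 m[φ3→slip] = [9, 6]
r3 m[φ4→fog] = [448, 384]
r3 m[φ4→sprk] = [8, 7]
r3 m[wind→φ0] = [1, 1]
r3 m[fog→φ4] = [1, 1]
r3 m[wet→φ3] = [1, 1]
r3 m[snow→φ2] = [1, 1]
r3 m[slip→φ1] = [54, 48]
r3 m[slip→φ2] = [36, 48]
r3 m[slip→φ3] = [24, 64]
r3 m[sprk→φ0] = [40, 56]
r3 m[sprk→φ1] = [40, 56]
r3 m[sprk→φ4] = [25, 64]
r4 m[φ0→wind] = [200, 448]
r4 m[φ0→sprk] = [5, 8]
r4 m[φ1→slip] = [168, 448]
r4 m[φ1→sprk] = [240, 384]
r4 m[φ2→snow] = [384, 216]
r4 m[φ2→slip] = [6, 8]
r4 m[φ3→wet] = [384, 216]
r4 m[φ3→slip] = [9, 6]
r4 m[φ4→fog] = [448, 384]
r4 m[φ4→sprk] = [8, 7]
r4 m[wind→φ0] = [1, 1]
r4 m[fog→φ4] = [1, 1]
r4 m[wet→φ3] = [1, 1]
r4 m[snow→φ2] = [1, 1]
r4 m[slip→φ1] = [54, 48]
r4 m[slip→φ2] = [1512, 2688]
r4 m[slip→φ3] = [1008, 3584]
r4 m[sprk→φ0] = [1920, 2688]
r4 m[sprk→φ1] = [40, 56]
r4 m[sprk→φ4] = [1200, 3072]
r5 m[φ0→wind] = [9600, 21504]
r5 m[φ0→sprk] = [5, 8]
r5 m[φ1→slip] = [168, 448]
r5 m[φ1→sprk] = [240, 384]
r5 m[φ2→snow] = [21504, 10752]
r5 m[φ2→slip] = [6, 8]
r5 m[φ3→wet] = [21504, 9072]
r5 m[φ3→slip] = [9, 6]
r5 m[φ4→fog] = [21504, 18432]
r5 m[φ4→sprk] = [8, 7]
r5 m[wind→φ0] = [1, 1]
r5 m[fog→φ4] = [1, 1]
r5 m[wet→φ3] = [1, 1]
r5 m[snow→φ2] = [1, 1]
r5 m[slip→φ1] = [54, 48]
r5 m[slip→φ2] = [1512, 2688]
r5 m[slip→φ3] = [1008, 3584]
r5 m[sprk→φ0] = [1920, 2688]
r5 m[sprk→φ1] = [40, 56]
r5 m[sprk→φ4] = [1200, 3072]
r6 m[φ0→wind] = [9600, 21504]
r6 m[φ0→sprk] = [5, 8]
r6 m[φ1→slip] = [168, 448]
r6 m[φ1→sprk] = [240, 384]
r6 m[φ2→snow] = [21504, 10752]
r6 m[φ2→slip] = [6, 8]
r6 m[φ3→wet] = [21504, 9072]
r6 m[φ3→slip] = [9, 6]
r6 m[φ4→fog] = [21504, 18432]
r6 m[φ4→sprk] = [8, 7]
r6 m[wind→φ0] = [1, 1]
r6 m[fog→φ4] = [1, 1]
r6 m[wet→φ3] = [1, 1]
r6 m[snow→φ2] = [1, 1]
r6 m[slip→φ1] = [54, 48]
r6 m[slip→φ2] = [1512, 2688]
r6 m[slip→φ3] = [1008, 3584]
r6 m[sprk→φ0] = [1920, 2688]
r6 m[sprk→φ1] = [40, 56]
r6 m[sprk→φ4] = [1200, 3072]
fixed point reached at round 6
traceback from wind: (wind=1, fog=0, wet=0, snow=0, slip=1, sprk=1), score=21504

assignment: (wind=1, fog=0, wet=0, snow=0, slip=1, sprk=1); score = 21504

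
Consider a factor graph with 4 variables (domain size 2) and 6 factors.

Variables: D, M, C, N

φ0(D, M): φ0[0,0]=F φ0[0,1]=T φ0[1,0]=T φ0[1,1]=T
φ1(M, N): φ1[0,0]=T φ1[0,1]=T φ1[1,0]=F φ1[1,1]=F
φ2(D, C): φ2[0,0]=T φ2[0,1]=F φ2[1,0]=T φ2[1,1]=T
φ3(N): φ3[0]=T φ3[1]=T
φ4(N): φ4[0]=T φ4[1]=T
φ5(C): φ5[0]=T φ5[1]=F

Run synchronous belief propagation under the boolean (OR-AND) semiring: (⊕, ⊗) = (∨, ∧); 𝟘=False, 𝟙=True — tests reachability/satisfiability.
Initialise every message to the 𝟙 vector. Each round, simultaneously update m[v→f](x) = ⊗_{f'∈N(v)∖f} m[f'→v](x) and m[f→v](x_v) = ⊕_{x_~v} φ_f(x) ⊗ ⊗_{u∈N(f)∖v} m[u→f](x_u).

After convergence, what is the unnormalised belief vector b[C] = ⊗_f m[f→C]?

b[C] = [T, F]

init: all messages = 𝟙 over 2 values
r1 m[φ0→D] = [T, T]
r1 m[φ0→M] = [T, T]
r1 m[φ1→M] = [T, F]
r1 m[φ1→N] = [T, T]
r1 m[φ2→D] = [T, T]
r1 m[φ2→C] = [T, T]
r1 m[φ3→N] = [T, T]
r1 m[φ4→N] = [T, T]
r1 m[φ5→C] = [T, F]
r1 m[D→φ0] = [T, T]
r1 m[D→φ2] = [T, T]
r1 m[M→φ0] = [T, T]
r1 m[M→φ1] = [T, T]
r1 m[C→φ2] = [T, T]
r1 m[C→φ5] = [T, T]
r1 m[N→φ1] = [T, T]
r1 m[N→φ3] = [T, T]
r1 m[N→φ4] = [T, T]
r2 m[φ0→D] = [T, T]
r2 m[φ0→M] = [T, T]
r2 m[φ1→M] = [T, F]
r2 m[φ1→N] = [T, T]
r2 m[φ2→D] = [T, T]
r2 m[φ2→C] = [T, T]
r2 m[φ3→N] = [T, T]
r2 m[φ4→N] = [T, T]
r2 m[φ5→C] = [T, F]
r2 m[D→φ0] = [T, T]
r2 m[D→φ2] = [T, T]
r2 m[M→φ0] = [T, F]
r2 m[M→φ1] = [T, T]
r2 m[C→φ2] = [T, F]
r2 m[C→φ5] = [T, T]
r2 m[N→φ1] = [T, T]
r2 m[N→φ3] = [T, T]
r2 m[N→φ4] = [T, T]
r3 m[φ0→D] = [F, T]
r3 m[φ0→M] = [T, T]
r3 m[φ1→M] = [T, F]
r3 m[φ1→N] = [T, T]
r3 m[φ2→D] = [T, T]
r3 m[φ2→C] = [T, T]
r3 m[φ3→N] = [T, T]
r3 m[φ4→N] = [T, T]
r3 m[φ5→C] = [T, F]
r3 m[D→φ0] = [T, T]
r3 m[D→φ2] = [T, T]
r3 m[M→φ0] = [T, F]
r3 m[M→φ1] = [T, T]
r3 m[C→φ2] = [T, F]
r3 m[C→φ5] = [T, T]
r3 m[N→φ1] = [T, T]
r3 m[N→φ3] = [T, T]
r3 m[N→φ4] = [T, T]
r4 m[φ0→D] = [F, T]
r4 m[φ0→M] = [T, T]
r4 m[φ1→M] = [T, F]
r4 m[φ1→N] = [T, T]
r4 m[φ2→D] = [T, T]
r4 m[φ2→C] = [T, T]
r4 m[φ3→N] = [T, T]
r4 m[φ4→N] = [T, T]
r4 m[φ5→C] = [T, F]
r4 m[D→φ0] = [T, T]
r4 m[D→φ2] = [F, T]
r4 m[M→φ0] = [T, F]
r4 m[M→φ1] = [T, T]
r4 m[C→φ2] = [T, F]
r4 m[C→φ5] = [T, T]
r4 m[N→φ1] = [T, T]
r4 m[N→φ3] = [T, T]
r4 m[N→φ4] = [T, T]
r5 m[φ0→D] = [F, T]
r5 m[φ0→M] = [T, T]
r5 m[φ1→M] = [T, F]
r5 m[φ1→N] = [T, T]
r5 m[φ2→D] = [T, T]
r5 m[φ2→C] = [T, T]
r5 m[φ3→N] = [T, T]
r5 m[φ4→N] = [T, T]
r5 m[φ5→C] = [T, F]
r5 m[D→φ0] = [T, T]
r5 m[D→φ2] = [F, T]
r5 m[M→φ0] = [T, F]
r5 m[M→φ1] = [T, T]
r5 m[C→φ2] = [T, F]
r5 m[C→φ5] = [T, T]
r5 m[N→φ1] = [T, T]
r5 m[N→φ3] = [T, T]
r5 m[N→φ4] = [T, T]
fixed point reached at round 5
b[C] = ⊗ incoming = [T, F]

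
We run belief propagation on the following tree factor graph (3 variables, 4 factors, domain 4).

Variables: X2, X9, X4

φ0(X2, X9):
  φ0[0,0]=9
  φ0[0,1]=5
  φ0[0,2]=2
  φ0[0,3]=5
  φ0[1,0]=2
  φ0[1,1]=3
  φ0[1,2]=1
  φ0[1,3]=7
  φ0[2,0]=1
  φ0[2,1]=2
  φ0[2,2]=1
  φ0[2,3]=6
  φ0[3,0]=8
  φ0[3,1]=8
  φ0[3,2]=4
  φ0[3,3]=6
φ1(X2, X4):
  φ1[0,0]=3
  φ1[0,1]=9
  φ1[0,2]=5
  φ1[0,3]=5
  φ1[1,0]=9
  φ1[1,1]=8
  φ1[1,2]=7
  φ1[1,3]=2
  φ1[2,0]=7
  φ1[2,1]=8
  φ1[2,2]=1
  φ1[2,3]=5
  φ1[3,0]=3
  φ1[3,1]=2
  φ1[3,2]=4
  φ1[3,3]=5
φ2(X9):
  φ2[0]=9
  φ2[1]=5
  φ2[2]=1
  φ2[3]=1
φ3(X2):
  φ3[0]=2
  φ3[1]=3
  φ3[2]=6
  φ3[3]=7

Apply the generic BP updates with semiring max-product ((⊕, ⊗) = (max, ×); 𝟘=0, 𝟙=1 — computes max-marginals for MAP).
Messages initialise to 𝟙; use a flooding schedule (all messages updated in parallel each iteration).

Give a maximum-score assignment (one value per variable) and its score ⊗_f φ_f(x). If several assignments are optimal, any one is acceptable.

assignment: (X2=3, X9=0, X4=3); score = 2520

init: all messages = 𝟙 over 4 values
r1 m[φ0→X2] = [9, 7, 6, 8]
r1 m[φ0→X9] = [9, 8, 4, 7]
r1 m[φ1→X2] = [9, 9, 8, 5]
r1 m[φ1→X4] = [9, 9, 7, 5]
r1 m[φ2→X9] = [9, 5, 1, 1]
r1 m[φ3→X2] = [2, 3, 6, 7]
r1 m[X2→φ0] = [1, 1, 1, 1]
r1 m[X2→φ1] = [1, 1, 1, 1]
r1 m[X2→φ3] = [1, 1, 1, 1]
r1 m[X9→φ0] = [1, 1, 1, 1]
r1 m[X9→φ2] = [1, 1, 1, 1]
r1 m[X4→φ1] = [1, 1, 1, 1]
r2 m[φ0→X2] = [9, 7, 6, 8]
r2 m[φ0→X9] = [9, 8, 4, 7]
r2 m[φ1→X2] = [9, 9, 8, 5]
r2 m[φ1→X4] = [9, 9, 7, 5]
r2 m[φ2→X9] = [9, 5, 1, 1]
r2 m[φ3→X2] = [2, 3, 6, 7]
r2 m[X2→φ0] = [18, 27, 48, 35]
r2 m[X2→φ1] = [18, 21, 36, 56]
r2 m[X2→φ3] = [81, 63, 48, 40]
r2 m[X9→φ0] = [9, 5, 1, 1]
r2 m[X9→φ2] = [9, 8, 4, 7]
r2 m[X4→φ1] = [1, 1, 1, 1]
r3 m[φ0→X2] = [81, 18, 10, 72]
r3 m[φ0→X9] = [280, 280, 140, 288]
r3 m[φ1→X2] = [9, 9, 8, 5]
r3 m[φ1→X4] = [252, 288, 224, 280]
r3 m[φ2→X9] = [9, 5, 1, 1]
r3 m[φ3→X2] = [2, 3, 6, 7]
r3 m[X2→φ0] = [18, 27, 48, 35]
r3 m[X2→φ1] = [18, 21, 36, 56]
r3 m[X2→φ3] = [81, 63, 48, 40]
r3 m[X9→φ0] = [9, 5, 1, 1]
r3 m[X9→φ2] = [9, 8, 4, 7]
r3 m[X4→φ1] = [1, 1, 1, 1]
r4 m[φ0→X2] = [81, 18, 10, 72]
r4 m[φ0→X9] = [280, 280, 140, 288]
r4 m[φ1→X2] = [9, 9, 8, 5]
r4 m[φ1→X4] = [252, 288, 224, 280]
r4 m[φ2→X9] = [9, 5, 1, 1]
r4 m[φ3→X2] = [2, 3, 6, 7]
r4 m[X2→φ0] = [18, 27, 48, 35]
r4 m[X2→φ1] = [162, 54, 60, 504]
r4 m[X2→φ3] = [729, 162, 80, 360]
r4 m[X9→φ0] = [9, 5, 1, 1]
r4 m[X9→φ2] = [280, 280, 140, 288]
r4 m[X4→φ1] = [1, 1, 1, 1]
r5 m[φ0→X2] = [81, 18, 10, 72]
r5 m[φ0→X9] = [280, 280, 140, 288]
r5 m[φ1→X2] = [9, 9, 8, 5]
r5 m[φ1→X4] = [1512, 1458, 2016, 2520]
r5 m[φ2→X9] = [9, 5, 1, 1]
r5 m[φ3→X2] = [2, 3, 6, 7]
r5 m[X2→φ0] = [18, 27, 48, 35]
r5 m[X2→φ1] = [162, 54, 60, 504]
r5 m[X2→φ3] = [729, 162, 80, 360]
r5 m[X9→φ0] = [9, 5, 1, 1]
r5 m[X9→φ2] = [280, 280, 140, 288]
r5 m[X4→φ1] = [1, 1, 1, 1]
r6 m[φ0→X2] = [81, 18, 10, 72]
r6 m[φ0→X9] = [280, 280, 140, 288]
r6 m[φ1→X2] = [9, 9, 8, 5]
r6 m[φ1→X4] = [1512, 1458, 2016, 2520]
r6 m[φ2→X9] = [9, 5, 1, 1]
r6 m[φ3→X2] = [2, 3, 6, 7]
r6 m[X2→φ0] = [18, 27, 48, 35]
r6 m[X2→φ1] = [162, 54, 60, 504]
r6 m[X2→φ3] = [729, 162, 80, 360]
r6 m[X9→φ0] = [9, 5, 1, 1]
r6 m[X9→φ2] = [280, 280, 140, 288]
r6 m[X4→φ1] = [1, 1, 1, 1]
fixed point reached at round 6
traceback from X2: (X2=3, X9=0, X4=3), score=2520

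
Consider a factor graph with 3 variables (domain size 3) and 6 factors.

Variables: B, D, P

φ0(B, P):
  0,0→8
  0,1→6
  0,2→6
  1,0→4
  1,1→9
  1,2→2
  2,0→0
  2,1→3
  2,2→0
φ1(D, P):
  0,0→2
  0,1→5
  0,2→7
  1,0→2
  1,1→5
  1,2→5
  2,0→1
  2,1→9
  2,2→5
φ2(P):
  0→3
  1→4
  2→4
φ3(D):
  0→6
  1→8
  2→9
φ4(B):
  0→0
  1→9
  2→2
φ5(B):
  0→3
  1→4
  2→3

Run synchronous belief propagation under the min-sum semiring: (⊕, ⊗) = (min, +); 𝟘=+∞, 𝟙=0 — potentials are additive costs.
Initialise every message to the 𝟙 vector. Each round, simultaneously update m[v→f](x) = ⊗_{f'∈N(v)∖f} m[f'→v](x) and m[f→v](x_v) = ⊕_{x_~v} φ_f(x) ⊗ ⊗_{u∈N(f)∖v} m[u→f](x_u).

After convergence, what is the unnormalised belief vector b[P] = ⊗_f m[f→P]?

b[P] = [16, 23, 22]

init: all messages = 𝟙 over 3 values
r1 m[φ0→B] = [6, 2, 0]
r1 m[φ0→P] = [0, 3, 0]
r1 m[φ1→D] = [2, 2, 1]
r1 m[φ1→P] = [1, 5, 5]
r1 m[φ2→P] = [3, 4, 4]
r1 m[φ3→D] = [6, 8, 9]
r1 m[φ4→B] = [0, 9, 2]
r1 m[φ5→B] = [3, 4, 3]
r1 m[B→φ0] = [0, 0, 0]
r1 m[B→φ4] = [0, 0, 0]
r1 m[B→φ5] = [0, 0, 0]
r1 m[D→φ1] = [0, 0, 0]
r1 m[D→φ3] = [0, 0, 0]
r1 m[P→φ0] = [0, 0, 0]
r1 m[P→φ1] = [0, 0, 0]
r1 m[P→φ2] = [0, 0, 0]
r2 m[φ0→B] = [6, 2, 0]
r2 m[φ0→P] = [0, 3, 0]
r2 m[φ1→D] = [2, 2, 1]
r2 m[φ1→P] = [1, 5, 5]
r2 m[φ2→P] = [3, 4, 4]
r2 m[φ3→D] = [6, 8, 9]
r2 m[φ4→B] = [0, 9, 2]
r2 m[φ5→B] = [3, 4, 3]
r2 m[B→φ0] = [3, 13, 5]
r2 m[B→φ4] = [9, 6, 3]
r2 m[B→φ5] = [6, 11, 2]
r2 m[D→φ1] = [6, 8, 9]
r2 m[D→φ3] = [2, 2, 1]
r2 m[P→φ0] = [4, 9, 9]
r2 m[P→φ1] = [3, 7, 4]
r2 m[P→φ2] = [1, 8, 5]
r3 m[φ0→B] = [12, 8, 4]
r3 m[φ0→P] = [5, 8, 5]
r3 m[φ1→D] = [5, 5, 4]
r3 m[φ1→P] = [8, 11, 13]
r3 m[φ2→P] = [3, 4, 4]
r3 m[φ3→D] = [6, 8, 9]
r3 m[φ4→B] = [0, 9, 2]
r3 m[φ5→B] = [3, 4, 3]
r3 m[B→φ0] = [3, 13, 5]
r3 m[B→φ4] = [9, 6, 3]
r3 m[B→φ5] = [6, 11, 2]
r3 m[D→φ1] = [6, 8, 9]
r3 m[D→φ3] = [2, 2, 1]
r3 m[P→φ0] = [4, 9, 9]
r3 m[P→φ1] = [3, 7, 4]
r3 m[P→φ2] = [1, 8, 5]
r4 m[φ0→B] = [12, 8, 4]
r4 m[φ0→P] = [5, 8, 5]
r4 m[φ1→D] = [5, 5, 4]
r4 m[φ1→P] = [8, 11, 13]
r4 m[φ2→P] = [3, 4, 4]
r4 m[φ3→D] = [6, 8, 9]
r4 m[φ4→B] = [0, 9, 2]
r4 m[φ5→B] = [3, 4, 3]
r4 m[B→φ0] = [3, 13, 5]
r4 m[B→φ4] = [15, 12, 7]
r4 m[B→φ5] = [12, 17, 6]
r4 m[D→φ1] = [6, 8, 9]
r4 m[D→φ3] = [5, 5, 4]
r4 m[P→φ0] = [11, 15, 17]
r4 m[P→φ1] = [8, 12, 9]
r4 m[P→φ2] = [13, 19, 18]
r5 m[φ0→B] = [19, 15, 11]
r5 m[φ0→P] = [5, 8, 5]
r5 m[φ1→D] = [10, 10, 9]
r5 m[φ1→P] = [8, 11, 13]
r5 m[φ2→P] = [3, 4, 4]
r5 m[φ3→D] = [6, 8, 9]
r5 m[φ4→B] = [0, 9, 2]
r5 m[φ5→B] = [3, 4, 3]
r5 m[B→φ0] = [3, 13, 5]
r5 m[B→φ4] = [15, 12, 7]
r5 m[B→φ5] = [12, 17, 6]
r5 m[D→φ1] = [6, 8, 9]
r5 m[D→φ3] = [5, 5, 4]
r5 m[P→φ0] = [11, 15, 17]
r5 m[P→φ1] = [8, 12, 9]
r5 m[P→φ2] = [13, 19, 18]
r6 m[φ0→B] = [19, 15, 11]
r6 m[φ0→P] = [5, 8, 5]
r6 m[φ1→D] = [10, 10, 9]
r6 m[φ1→P] = [8, 11, 13]
r6 m[φ2→P] = [3, 4, 4]
r6 m[φ3→D] = [6, 8, 9]
r6 m[φ4→B] = [0, 9, 2]
r6 m[φ5→B] = [3, 4, 3]
r6 m[B→φ0] = [3, 13, 5]
r6 m[B→φ4] = [22, 19, 14]
r6 m[B→φ5] = [19, 24, 13]
r6 m[D→φ1] = [6, 8, 9]
r6 m[D→φ3] = [10, 10, 9]
r6 m[P→φ0] = [11, 15, 17]
r6 m[P→φ1] = [8, 12, 9]
r6 m[P→φ2] = [13, 19, 18]
r7 m[φ0→B] = [19, 15, 11]
r7 m[φ0→P] = [5, 8, 5]
r7 m[φ1→D] = [10, 10, 9]
r7 m[φ1→P] = [8, 11, 13]
r7 m[φ2→P] = [3, 4, 4]
r7 m[φ3→D] = [6, 8, 9]
r7 m[φ4→B] = [0, 9, 2]
r7 m[φ5→B] = [3, 4, 3]
r7 m[B→φ0] = [3, 13, 5]
r7 m[B→φ4] = [22, 19, 14]
r7 m[B→φ5] = [19, 24, 13]
r7 m[D→φ1] = [6, 8, 9]
r7 m[D→φ3] = [10, 10, 9]
r7 m[P→φ0] = [11, 15, 17]
r7 m[P→φ1] = [8, 12, 9]
r7 m[P→φ2] = [13, 19, 18]
fixed point reached at round 7
b[P] = ⊗ incoming = [16, 23, 22]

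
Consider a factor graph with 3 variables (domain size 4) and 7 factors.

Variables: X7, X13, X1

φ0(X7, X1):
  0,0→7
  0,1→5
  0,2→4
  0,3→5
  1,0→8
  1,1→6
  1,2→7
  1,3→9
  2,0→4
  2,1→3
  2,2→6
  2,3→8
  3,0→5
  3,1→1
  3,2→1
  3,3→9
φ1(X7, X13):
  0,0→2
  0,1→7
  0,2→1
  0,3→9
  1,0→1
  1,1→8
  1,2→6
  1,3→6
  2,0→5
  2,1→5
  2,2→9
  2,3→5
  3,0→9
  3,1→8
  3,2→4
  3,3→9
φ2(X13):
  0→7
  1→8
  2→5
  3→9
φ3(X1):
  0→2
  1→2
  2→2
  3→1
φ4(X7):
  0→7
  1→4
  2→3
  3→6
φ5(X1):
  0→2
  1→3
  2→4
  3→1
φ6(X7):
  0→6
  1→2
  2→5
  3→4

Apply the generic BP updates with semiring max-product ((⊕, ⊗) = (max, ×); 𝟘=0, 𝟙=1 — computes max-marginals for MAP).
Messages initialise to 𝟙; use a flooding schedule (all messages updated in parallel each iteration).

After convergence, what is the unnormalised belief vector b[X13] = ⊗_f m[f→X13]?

b[X13] = [30240, 75264, 32400, 108864]

init: all messages = 𝟙 over 4 values
r1 m[φ0→X7] = [7, 9, 8, 9]
r1 m[φ0→X1] = [8, 6, 7, 9]
r1 m[φ1→X7] = [9, 8, 9, 9]
r1 m[φ1→X13] = [9, 8, 9, 9]
r1 m[φ2→X13] = [7, 8, 5, 9]
r1 m[φ3→X1] = [2, 2, 2, 1]
r1 m[φ4→X7] = [7, 4, 3, 6]
r1 m[φ5→X1] = [2, 3, 4, 1]
r1 m[φ6→X7] = [6, 2, 5, 4]
r1 m[X7→φ0] = [1, 1, 1, 1]
r1 m[X7→φ1] = [1, 1, 1, 1]
r1 m[X7→φ4] = [1, 1, 1, 1]
r1 m[X7→φ6] = [1, 1, 1, 1]
r1 m[X13→φ1] = [1, 1, 1, 1]
r1 m[X13→φ2] = [1, 1, 1, 1]
r1 m[X1→φ0] = [1, 1, 1, 1]
r1 m[X1→φ3] = [1, 1, 1, 1]
r1 m[X1→φ5] = [1, 1, 1, 1]
r2 m[φ0→X7] = [7, 9, 8, 9]
r2 m[φ0→X1] = [8, 6, 7, 9]
r2 m[φ1→X7] = [9, 8, 9, 9]
r2 m[φ1→X13] = [9, 8, 9, 9]
r2 m[φ2→X13] = [7, 8, 5, 9]
r2 m[φ3→X1] = [2, 2, 2, 1]
r2 m[φ4→X7] = [7, 4, 3, 6]
r2 m[φ5→X1] = [2, 3, 4, 1]
r2 m[φ6→X7] = [6, 2, 5, 4]
r2 m[X7→φ0] = [378, 64, 135, 216]
r2 m[X7→φ1] = [294, 72, 120, 216]
r2 m[X7→φ4] = [378, 144, 360, 324]
r2 m[X7→φ6] = [441, 288, 216, 486]
r2 m[X13→φ1] = [7, 8, 5, 9]
r2 m[X13→φ2] = [9, 8, 9, 9]
r2 m[X1→φ0] = [4, 6, 8, 1]
r2 m[X1→φ3] = [16, 18, 28, 9]
r2 m[X1→φ5] = [16, 12, 14, 9]
r3 m[φ0→X7] = [32, 56, 48, 20]
r3 m[φ0→X1] = [2646, 1890, 1512, 1944]
r3 m[φ1→X7] = [81, 64, 45, 81]
r3 m[φ1→X13] = [1944, 2058, 1080, 2646]
r3 m[φ2→X13] = [7, 8, 5, 9]
r3 m[φ3→X1] = [2, 2, 2, 1]
r3 m[φ4→X7] = [7, 4, 3, 6]
r3 m[φ5→X1] = [2, 3, 4, 1]
r3 m[φ6→X7] = [6, 2, 5, 4]
r3 m[X7→φ0] = [378, 64, 135, 216]
r3 m[X7→φ1] = [294, 72, 120, 216]
r3 m[X7→φ4] = [378, 144, 360, 324]
r3 m[X7→φ6] = [441, 288, 216, 486]
r3 m[X13→φ1] = [7, 8, 5, 9]
r3 m[X13→φ2] = [9, 8, 9, 9]
r3 m[X1→φ0] = [4, 6, 8, 1]
r3 m[X1→φ3] = [16, 18, 28, 9]
r3 m[X1→φ5] = [16, 12, 14, 9]
r4 m[φ0→X7] = [32, 56, 48, 20]
r4 m[φ0→X1] = [2646, 1890, 1512, 1944]
r4 m[φ1→X7] = [81, 64, 45, 81]
r4 m[φ1→X13] = [1944, 2058, 1080, 2646]
r4 m[φ2→X13] = [7, 8, 5, 9]
r4 m[φ3→X1] = [2, 2, 2, 1]
r4 m[φ4→X7] = [7, 4, 3, 6]
r4 m[φ5→X1] = [2, 3, 4, 1]
r4 m[φ6→X7] = [6, 2, 5, 4]
r4 m[X7→φ0] = [3402, 512, 675, 1944]
r4 m[X7→φ1] = [1344, 448, 720, 480]
r4 m[X7→φ4] = [15552, 7168, 10800, 6480]
r4 m[X7→φ6] = [18144, 14336, 6480, 9720]
r4 m[X13→φ1] = [7, 8, 5, 9]
r4 m[X13→φ2] = [1944, 2058, 1080, 2646]
r4 m[X1→φ0] = [4, 6, 8, 1]
r4 m[X1→φ3] = [5292, 5670, 6048, 1944]
r4 m[X1→φ5] = [5292, 3780, 3024, 1944]
r5 m[φ0→X7] = [32, 56, 48, 20]
r5 m[φ0→X1] = [23814, 17010, 13608, 17496]
r5 m[φ1→X7] = [81, 64, 45, 81]
r5 m[φ1→X13] = [4320, 9408, 6480, 12096]
r5 m[φ2→X13] = [7, 8, 5, 9]
r5 m[φ3→X1] = [2, 2, 2, 1]
r5 m[φ4→X7] = [7, 4, 3, 6]
r5 m[φ5→X1] = [2, 3, 4, 1]
r5 m[φ6→X7] = [6, 2, 5, 4]
r5 m[X7→φ0] = [3402, 512, 675, 1944]
r5 m[X7→φ1] = [1344, 448, 720, 480]
r5 m[X7→φ4] = [15552, 7168, 10800, 6480]
r5 m[X7→φ6] = [18144, 14336, 6480, 9720]
r5 m[X13→φ1] = [7, 8, 5, 9]
r5 m[X13→φ2] = [1944, 2058, 1080, 2646]
r5 m[X1→φ0] = [4, 6, 8, 1]
r5 m[X1→φ3] = [5292, 5670, 6048, 1944]
r5 m[X1→φ5] = [5292, 3780, 3024, 1944]
r6 m[φ0→X7] = [32, 56, 48, 20]
r6 m[φ0→X1] = [23814, 17010, 13608, 17496]
r6 m[φ1→X7] = [81, 64, 45, 81]
r6 m[φ1→X13] = [4320, 9408, 6480, 12096]
r6 m[φ2→X13] = [7, 8, 5, 9]
r6 m[φ3→X1] = [2, 2, 2, 1]
r6 m[φ4→X7] = [7, 4, 3, 6]
r6 m[φ5→X1] = [2, 3, 4, 1]
r6 m[φ6→X7] = [6, 2, 5, 4]
r6 m[X7→φ0] = [3402, 512, 675, 1944]
r6 m[X7→φ1] = [1344, 448, 720, 480]
r6 m[X7→φ4] = [15552, 7168, 10800, 6480]
r6 m[X7→φ6] = [18144, 14336, 6480, 9720]
r6 m[X13→φ1] = [7, 8, 5, 9]
r6 m[X13→φ2] = [4320, 9408, 6480, 12096]
r6 m[X1→φ0] = [4, 6, 8, 1]
r6 m[X1→φ3] = [47628, 51030, 54432, 17496]
r6 m[X1→φ5] = [47628, 34020, 27216, 17496]
r7 m[φ0→X7] = [32, 56, 48, 20]
r7 m[φ0→X1] = [23814, 17010, 13608, 17496]
r7 m[φ1→X7] = [81, 64, 45, 81]
r7 m[φ1→X13] = [4320, 9408, 6480, 12096]
r7 m[φ2→X13] = [7, 8, 5, 9]
r7 m[φ3→X1] = [2, 2, 2, 1]
r7 m[φ4→X7] = [7, 4, 3, 6]
r7 m[φ5→X1] = [2, 3, 4, 1]
r7 m[φ6→X7] = [6, 2, 5, 4]
r7 m[X7→φ0] = [3402, 512, 675, 1944]
r7 m[X7→φ1] = [1344, 448, 720, 480]
r7 m[X7→φ4] = [15552, 7168, 10800, 6480]
r7 m[X7→φ6] = [18144, 14336, 6480, 9720]
r7 m[X13→φ1] = [7, 8, 5, 9]
r7 m[X13→φ2] = [4320, 9408, 6480, 12096]
r7 m[X1→φ0] = [4, 6, 8, 1]
r7 m[X1→φ3] = [47628, 51030, 54432, 17496]
r7 m[X1→φ5] = [47628, 34020, 27216, 17496]
fixed point reached at round 7
b[X13] = ⊗ incoming = [30240, 75264, 32400, 108864]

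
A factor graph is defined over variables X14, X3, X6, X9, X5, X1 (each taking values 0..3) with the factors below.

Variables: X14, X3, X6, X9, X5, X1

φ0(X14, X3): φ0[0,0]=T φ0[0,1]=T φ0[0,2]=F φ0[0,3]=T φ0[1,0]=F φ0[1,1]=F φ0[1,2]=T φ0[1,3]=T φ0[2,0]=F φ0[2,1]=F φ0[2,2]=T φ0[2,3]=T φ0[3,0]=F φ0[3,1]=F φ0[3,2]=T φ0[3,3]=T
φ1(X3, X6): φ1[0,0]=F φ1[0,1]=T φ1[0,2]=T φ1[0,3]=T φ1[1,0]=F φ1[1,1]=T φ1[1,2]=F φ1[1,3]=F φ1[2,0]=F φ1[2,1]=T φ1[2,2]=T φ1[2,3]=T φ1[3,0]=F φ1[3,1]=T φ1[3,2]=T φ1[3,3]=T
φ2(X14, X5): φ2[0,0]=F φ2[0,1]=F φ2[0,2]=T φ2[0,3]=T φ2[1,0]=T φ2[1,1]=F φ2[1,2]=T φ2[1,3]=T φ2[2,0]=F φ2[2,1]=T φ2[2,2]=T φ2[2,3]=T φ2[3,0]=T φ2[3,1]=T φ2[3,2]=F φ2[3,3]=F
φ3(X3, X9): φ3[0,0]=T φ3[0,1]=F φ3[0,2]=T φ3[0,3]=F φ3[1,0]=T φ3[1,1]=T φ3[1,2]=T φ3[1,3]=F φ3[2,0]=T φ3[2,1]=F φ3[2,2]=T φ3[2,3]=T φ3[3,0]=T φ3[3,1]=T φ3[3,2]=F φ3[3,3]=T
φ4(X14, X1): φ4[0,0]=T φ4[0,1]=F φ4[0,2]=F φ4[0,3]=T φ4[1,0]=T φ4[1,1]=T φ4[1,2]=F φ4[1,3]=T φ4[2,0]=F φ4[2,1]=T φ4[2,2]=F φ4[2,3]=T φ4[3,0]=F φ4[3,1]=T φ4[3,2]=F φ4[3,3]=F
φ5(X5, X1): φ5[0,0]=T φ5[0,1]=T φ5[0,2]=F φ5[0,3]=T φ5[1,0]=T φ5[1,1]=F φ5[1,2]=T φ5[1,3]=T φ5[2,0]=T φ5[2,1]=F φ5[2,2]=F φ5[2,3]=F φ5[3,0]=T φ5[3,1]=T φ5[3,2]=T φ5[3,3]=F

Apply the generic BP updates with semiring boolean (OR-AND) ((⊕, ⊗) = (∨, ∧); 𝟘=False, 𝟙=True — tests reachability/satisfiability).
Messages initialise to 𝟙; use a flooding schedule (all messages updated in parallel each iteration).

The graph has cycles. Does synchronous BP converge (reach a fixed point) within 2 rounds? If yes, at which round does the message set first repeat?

init: all messages = 𝟙 over 4 values
r1 m[φ0→X14] = [T, T, T, T]
r1 m[φ0→X3] = [T, T, T, T]
r1 m[φ1→X3] = [T, T, T, T]
r1 m[φ1→X6] = [F, T, T, T]
r1 m[φ2→X14] = [T, T, T, T]
r1 m[φ2→X5] = [T, T, T, T]
r1 m[φ3→X3] = [T, T, T, T]
r1 m[φ3→X9] = [T, T, T, T]
r1 m[φ4→X14] = [T, T, T, T]
r1 m[φ4→X1] = [T, T, F, T]
r1 m[φ5→X5] = [T, T, T, T]
r1 m[φ5→X1] = [T, T, T, T]
r1 m[X14→φ0] = [T, T, T, T]
r1 m[X14→φ2] = [T, T, T, T]
r1 m[X14→φ4] = [T, T, T, T]
r1 m[X3→φ0] = [T, T, T, T]
r1 m[X3→φ1] = [T, T, T, T]
r1 m[X3→φ3] = [T, T, T, T]
r1 m[X6→φ1] = [T, T, T, T]
r1 m[X9→φ3] = [T, T, T, T]
r1 m[X5→φ2] = [T, T, T, T]
r1 m[X5→φ5] = [T, T, T, T]
r1 m[X1→φ4] = [T, T, T, T]
r1 m[X1→φ5] = [T, T, T, T]
r2 m[φ0→X14] = [T, T, T, T]
r2 m[φ0→X3] = [T, T, T, T]
r2 m[φ1→X3] = [T, T, T, T]
r2 m[φ1→X6] = [F, T, T, T]
r2 m[φ2→X14] = [T, T, T, T]
r2 m[φ2→X5] = [T, T, T, T]
r2 m[φ3→X3] = [T, T, T, T]
r2 m[φ3→X9] = [T, T, T, T]
r2 m[φ4→X14] = [T, T, T, T]
r2 m[φ4→X1] = [T, T, F, T]
r2 m[φ5→X5] = [T, T, T, T]
r2 m[φ5→X1] = [T, T, T, T]
r2 m[X14→φ0] = [T, T, T, T]
r2 m[X14→φ2] = [T, T, T, T]
r2 m[X14→φ4] = [T, T, T, T]
r2 m[X3→φ0] = [T, T, T, T]
r2 m[X3→φ1] = [T, T, T, T]
r2 m[X3→φ3] = [T, T, T, T]
r2 m[X6→φ1] = [T, T, T, T]
r2 m[X9→φ3] = [T, T, T, T]
r2 m[X5→φ2] = [T, T, T, T]
r2 m[X5→φ5] = [T, T, T, T]
r2 m[X1→φ4] = [T, T, T, T]
r2 m[X1→φ5] = [T, T, F, T]
no fixed point within 2 rounds

NOT CONVERGED within 2 rounds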